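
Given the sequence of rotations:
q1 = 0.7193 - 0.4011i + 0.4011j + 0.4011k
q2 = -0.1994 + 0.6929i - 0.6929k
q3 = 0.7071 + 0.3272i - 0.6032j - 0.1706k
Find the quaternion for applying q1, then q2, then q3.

q2 · q1 = 0.4124 + 0.8563i - 0.08j - 0.3005k
q3 · q2 · q1 = -0.0881 + 0.908i - 0.3531j + 0.2075k
-0.0881 + 0.908i - 0.3531j + 0.2075k


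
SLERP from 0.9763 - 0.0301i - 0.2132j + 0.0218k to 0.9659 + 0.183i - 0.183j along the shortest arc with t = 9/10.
0.969 + 0.1619i - 0.1864j + 0.0022k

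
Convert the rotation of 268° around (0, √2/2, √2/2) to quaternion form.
-0.6947 + 0.5087j + 0.5087k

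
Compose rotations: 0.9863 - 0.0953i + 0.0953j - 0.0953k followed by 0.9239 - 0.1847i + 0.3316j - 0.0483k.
0.8574 - 0.2972i + 0.4021j - 0.1217k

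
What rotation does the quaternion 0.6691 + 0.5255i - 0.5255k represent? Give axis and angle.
axis = (√2/2, 0, -√2/2), θ = 96°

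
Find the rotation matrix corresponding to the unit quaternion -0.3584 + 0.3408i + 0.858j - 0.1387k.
[[-0.5108, 0.4854, -0.7096], [0.6842, 0.7292, 0.0063], [0.5205, -0.4823, -0.7046]]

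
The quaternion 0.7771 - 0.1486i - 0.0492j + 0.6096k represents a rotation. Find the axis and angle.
axis = (-0.2361, -0.0782, 0.9686), θ = 78°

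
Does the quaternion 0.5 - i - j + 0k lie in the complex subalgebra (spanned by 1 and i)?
No. The quaternion 0.5 - i - j has j-coefficient y = -1 and k-coefficient z = 0, not both zero, so it does not lie in the complex subalgebra spanned by 1 and i.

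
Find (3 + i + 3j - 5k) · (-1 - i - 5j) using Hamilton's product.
13 - 29i - 13j + 3k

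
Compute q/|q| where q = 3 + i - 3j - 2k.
0.6255 + 0.2085i - 0.6255j - 0.417k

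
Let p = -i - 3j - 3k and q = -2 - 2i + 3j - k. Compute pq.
4 + 14i + 11j - 3k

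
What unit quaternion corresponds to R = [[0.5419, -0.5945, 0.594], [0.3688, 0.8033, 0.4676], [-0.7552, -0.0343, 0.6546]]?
0.866 - 0.1449i + 0.3895j + 0.2781k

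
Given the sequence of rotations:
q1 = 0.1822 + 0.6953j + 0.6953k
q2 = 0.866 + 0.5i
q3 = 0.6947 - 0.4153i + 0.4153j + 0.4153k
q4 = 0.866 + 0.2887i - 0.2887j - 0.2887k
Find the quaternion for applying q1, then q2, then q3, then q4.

q2 · q1 = 0.1578 + 0.0911i + 0.2545j + 0.9498k
q3 · q2 · q1 = -0.3527 + 0.2865i + 0.6746j + 0.5818k
q4 · q3 · q2 · q1 = -0.0254 + 0.1731i + 0.4353j + 0.8831k
-0.0254 + 0.1731i + 0.4353j + 0.8831k


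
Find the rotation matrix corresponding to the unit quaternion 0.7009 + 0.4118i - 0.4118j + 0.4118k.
[[0.3217, -0.9164, -0.2381], [0.2381, 0.3217, -0.9164], [0.9164, 0.2381, 0.3217]]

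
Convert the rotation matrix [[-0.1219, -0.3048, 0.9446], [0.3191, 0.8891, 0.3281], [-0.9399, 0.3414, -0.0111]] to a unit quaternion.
0.6626 + 0.005i + 0.711j + 0.2354k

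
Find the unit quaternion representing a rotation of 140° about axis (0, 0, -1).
0.342 - 0.9397k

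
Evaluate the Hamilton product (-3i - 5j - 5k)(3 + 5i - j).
10 - 14i - 40j + 13k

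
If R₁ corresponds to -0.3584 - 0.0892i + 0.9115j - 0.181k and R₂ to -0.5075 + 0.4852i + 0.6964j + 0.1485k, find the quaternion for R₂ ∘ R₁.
-0.3827 - 0.39i - 0.6376j + 0.543k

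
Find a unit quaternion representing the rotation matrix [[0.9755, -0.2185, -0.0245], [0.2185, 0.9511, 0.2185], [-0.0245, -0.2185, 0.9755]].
0.9877 - 0.1106i + 0.1106k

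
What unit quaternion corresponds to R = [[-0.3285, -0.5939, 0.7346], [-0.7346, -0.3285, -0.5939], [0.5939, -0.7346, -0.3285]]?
-0.061 + 0.5763i - 0.5763j + 0.5763k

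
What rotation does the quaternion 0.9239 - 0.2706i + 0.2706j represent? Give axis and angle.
axis = (-√2/2, √2/2, 0), θ = π/4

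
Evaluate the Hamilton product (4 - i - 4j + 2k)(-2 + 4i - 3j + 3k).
-22 + 12i + 7j + 27k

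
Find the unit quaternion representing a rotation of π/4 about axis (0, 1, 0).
0.9239 + 0.3827j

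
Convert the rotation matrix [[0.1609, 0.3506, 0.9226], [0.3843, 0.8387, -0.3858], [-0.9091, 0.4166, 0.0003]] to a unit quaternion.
0.7071 + 0.2837i + 0.6476j + 0.0119k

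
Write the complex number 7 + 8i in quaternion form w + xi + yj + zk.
7 + 8i + 0j + 0k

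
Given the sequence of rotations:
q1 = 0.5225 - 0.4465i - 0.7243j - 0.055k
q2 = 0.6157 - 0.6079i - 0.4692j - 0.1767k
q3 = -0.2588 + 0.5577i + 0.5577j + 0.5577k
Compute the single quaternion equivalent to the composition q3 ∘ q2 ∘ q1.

q2 · q1 = -0.2993 - 0.6947i - 0.6456j + 0.1046k
q3 · q2 · q1 = 0.7666 + 0.4313i - 0.4456j - 0.1666k
0.7666 + 0.4313i - 0.4456j - 0.1666k


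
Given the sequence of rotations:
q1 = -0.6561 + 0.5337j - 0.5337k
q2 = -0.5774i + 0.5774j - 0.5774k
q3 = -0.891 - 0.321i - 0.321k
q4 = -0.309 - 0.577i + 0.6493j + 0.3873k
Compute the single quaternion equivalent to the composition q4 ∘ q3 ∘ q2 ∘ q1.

q2 · q1 = -0.6163 + 0.3788i - 0.687j + 0.0707k
q3 · q2 · q1 = 0.6934 - 0.3602i + 0.5132j + 0.3554k
q4 · q3 · q2 · q1 = -0.893 - 0.2568i + 0.3572j + 0.0965k
-0.893 - 0.2568i + 0.3572j + 0.0965k


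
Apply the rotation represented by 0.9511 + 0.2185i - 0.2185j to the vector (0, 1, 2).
(-0.927, 0.073, 2.034)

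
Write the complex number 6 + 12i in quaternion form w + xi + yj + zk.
6 + 12i + 0j + 0k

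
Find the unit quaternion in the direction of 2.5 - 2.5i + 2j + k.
0.5976 - 0.5976i + 0.4781j + 0.239k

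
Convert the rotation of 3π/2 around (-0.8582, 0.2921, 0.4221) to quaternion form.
-0.7071 - 0.6068i + 0.2065j + 0.2985k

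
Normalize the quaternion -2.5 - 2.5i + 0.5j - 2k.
-0.6108 - 0.6108i + 0.1222j - 0.4887k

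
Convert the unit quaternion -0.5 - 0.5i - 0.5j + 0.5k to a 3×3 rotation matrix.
[[0, 1, 0], [0, 0, -1], [-1, 0, 0]]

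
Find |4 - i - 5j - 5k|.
√67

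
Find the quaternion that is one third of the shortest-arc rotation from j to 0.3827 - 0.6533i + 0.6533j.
0.1427 - 0.2437i + 0.9593j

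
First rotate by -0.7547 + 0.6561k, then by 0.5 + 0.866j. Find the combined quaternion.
-0.3774 + 0.5682i - 0.6536j + 0.3281k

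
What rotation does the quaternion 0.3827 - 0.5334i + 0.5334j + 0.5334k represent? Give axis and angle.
axis = (-√3/3, √3/3, √3/3), θ = 3π/4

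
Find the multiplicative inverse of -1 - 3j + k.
-0.0909 + 0.2727j - 0.0909k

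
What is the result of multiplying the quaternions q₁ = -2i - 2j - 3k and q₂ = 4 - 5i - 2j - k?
-17 - 12i + 5j - 18k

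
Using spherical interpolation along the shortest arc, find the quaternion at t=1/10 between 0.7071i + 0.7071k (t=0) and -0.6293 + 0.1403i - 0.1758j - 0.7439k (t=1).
0.0785 + 0.6475i + 0.0219j + 0.7577k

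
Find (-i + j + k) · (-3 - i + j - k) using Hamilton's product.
-1 + i - 5j - 3k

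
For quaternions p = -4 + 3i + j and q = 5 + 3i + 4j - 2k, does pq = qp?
No: pq = -33 + i - 5j + 17k ≠ -33 + 5i - 17j - k = qp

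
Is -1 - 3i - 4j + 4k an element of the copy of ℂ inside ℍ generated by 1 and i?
No. The quaternion -1 - 3i - 4j + 4k has j-coefficient y = -4 and k-coefficient z = 4, not both zero, so it does not lie in the complex subalgebra spanned by 1 and i.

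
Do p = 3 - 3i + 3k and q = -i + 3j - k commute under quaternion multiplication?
No: pq = -12i + 3j - 12k ≠ 6i + 15j + 6k = qp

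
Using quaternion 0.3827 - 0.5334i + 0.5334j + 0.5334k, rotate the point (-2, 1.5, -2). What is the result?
(-0.868, -1.84, 2.472)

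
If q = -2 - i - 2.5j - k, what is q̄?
-2 + i + 2.5j + k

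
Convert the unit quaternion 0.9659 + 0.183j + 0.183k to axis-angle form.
axis = (0, √2/2, √2/2), θ = π/6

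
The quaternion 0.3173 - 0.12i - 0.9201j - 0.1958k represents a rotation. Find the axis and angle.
axis = (-0.1265, -0.9702, -0.2065), θ = 143°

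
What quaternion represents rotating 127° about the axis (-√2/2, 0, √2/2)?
0.4462 - 0.6328i + 0.6328k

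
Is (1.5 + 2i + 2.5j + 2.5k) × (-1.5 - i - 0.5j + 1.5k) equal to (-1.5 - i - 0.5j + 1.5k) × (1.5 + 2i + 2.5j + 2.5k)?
No: pq = -2.75 + 0.5i - 10j ≠ -2.75 - 9.5i + j - 3k = qp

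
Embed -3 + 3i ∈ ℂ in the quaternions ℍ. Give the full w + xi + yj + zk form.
-3 + 3i + 0j + 0k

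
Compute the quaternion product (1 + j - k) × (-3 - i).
-3 - i - 2j + 4k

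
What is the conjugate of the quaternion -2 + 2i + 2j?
-2 - 2i - 2j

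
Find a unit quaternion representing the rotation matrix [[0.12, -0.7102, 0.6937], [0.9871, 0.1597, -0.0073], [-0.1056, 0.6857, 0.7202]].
0.7071 + 0.245i + 0.2826j + 0.6001k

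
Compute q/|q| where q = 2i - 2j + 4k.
0.4082i - 0.4082j + 0.8165k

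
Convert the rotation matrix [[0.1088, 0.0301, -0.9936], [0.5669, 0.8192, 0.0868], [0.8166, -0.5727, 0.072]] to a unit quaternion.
0.7071 - 0.2332i - 0.64j + 0.1898k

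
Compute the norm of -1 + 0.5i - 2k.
2.291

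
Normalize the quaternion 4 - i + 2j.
0.8729 - 0.2182i + 0.4364j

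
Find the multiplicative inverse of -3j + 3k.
0.1667j - 0.1667k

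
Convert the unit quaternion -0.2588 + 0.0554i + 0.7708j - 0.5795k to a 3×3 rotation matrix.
[[-0.8599, -0.2145, -0.4632], [0.3854, 0.3222, -0.8647], [0.3348, -0.922, -0.1944]]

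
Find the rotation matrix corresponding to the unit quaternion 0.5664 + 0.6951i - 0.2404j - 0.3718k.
[[0.6079, 0.087, -0.7892], [-0.7554, -0.2428, -0.6086], [-0.2446, 0.9662, -0.0819]]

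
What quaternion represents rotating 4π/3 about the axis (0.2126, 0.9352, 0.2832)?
-0.5 + 0.1841i + 0.8099j + 0.2453k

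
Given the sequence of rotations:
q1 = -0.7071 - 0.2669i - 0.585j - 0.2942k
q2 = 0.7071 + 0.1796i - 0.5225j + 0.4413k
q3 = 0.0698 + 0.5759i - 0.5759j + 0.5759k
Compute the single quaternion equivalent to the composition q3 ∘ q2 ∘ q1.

q2 · q1 = -0.6279 + 0.0962i - 0.1091j - 0.7646k
q3 · q2 · q1 = 0.2783 + 0.1483i + 0.8497j - 0.4224k
0.2783 + 0.1483i + 0.8497j - 0.4224k


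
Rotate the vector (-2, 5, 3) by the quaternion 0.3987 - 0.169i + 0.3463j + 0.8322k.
(-2.669, -1.171, 5.432)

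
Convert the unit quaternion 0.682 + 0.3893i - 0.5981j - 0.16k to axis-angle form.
axis = (0.5323, -0.8178, -0.2188), θ = 94°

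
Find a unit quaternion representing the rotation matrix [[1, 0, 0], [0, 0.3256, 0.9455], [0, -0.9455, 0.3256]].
0.8141 - 0.5807i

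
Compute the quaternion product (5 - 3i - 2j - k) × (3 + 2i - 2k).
19 + 5i - 14j - 9k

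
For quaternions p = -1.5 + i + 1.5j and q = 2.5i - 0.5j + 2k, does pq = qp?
No: pq = -1.75 - 0.75i - 1.25j - 7.25k ≠ -1.75 - 6.75i + 2.75j + 1.25k = qp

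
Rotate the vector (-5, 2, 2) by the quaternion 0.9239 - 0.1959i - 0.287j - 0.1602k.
(-4.038, 3.57, -1.988)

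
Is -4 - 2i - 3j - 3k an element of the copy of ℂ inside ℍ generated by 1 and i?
No. The quaternion -4 - 2i - 3j - 3k has j-coefficient y = -3 and k-coefficient z = -3, not both zero, so it does not lie in the complex subalgebra spanned by 1 and i.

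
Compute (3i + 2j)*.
-3i - 2j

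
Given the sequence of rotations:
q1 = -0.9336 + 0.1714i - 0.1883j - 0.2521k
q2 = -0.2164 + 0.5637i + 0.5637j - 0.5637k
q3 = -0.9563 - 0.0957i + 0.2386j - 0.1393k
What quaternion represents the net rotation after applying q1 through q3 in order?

q2 · q1 = 0.0694 - 0.8116i - 0.44j + 0.3781k
q3 · q2 · q1 = 0.0136 + 0.7984i + 0.5866j - 0.1355k
0.0136 + 0.7984i + 0.5866j - 0.1355k


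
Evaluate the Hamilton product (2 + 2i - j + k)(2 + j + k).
4 + 2i - 2j + 6k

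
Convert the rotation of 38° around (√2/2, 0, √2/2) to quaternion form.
0.9455 + 0.2302i + 0.2302k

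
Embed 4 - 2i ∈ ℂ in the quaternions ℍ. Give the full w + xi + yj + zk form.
4 - 2i + 0j + 0k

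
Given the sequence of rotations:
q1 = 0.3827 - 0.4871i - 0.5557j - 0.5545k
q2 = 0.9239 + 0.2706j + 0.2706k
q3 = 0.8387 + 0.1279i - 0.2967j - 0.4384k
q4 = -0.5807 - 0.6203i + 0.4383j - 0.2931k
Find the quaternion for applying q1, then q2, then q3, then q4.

q2 · q1 = 0.654 - 0.4497i - 0.5417j - 0.2769k
q3 · q2 · q1 = 0.3239 - 0.4488i - 0.4158j - 0.7217k
q4 · q3 · q2 · q1 = -0.4958 - 0.3785i + 0.0673j + 0.7788k
-0.4958 - 0.3785i + 0.0673j + 0.7788k


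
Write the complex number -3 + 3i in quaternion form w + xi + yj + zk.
-3 + 3i + 0j + 0k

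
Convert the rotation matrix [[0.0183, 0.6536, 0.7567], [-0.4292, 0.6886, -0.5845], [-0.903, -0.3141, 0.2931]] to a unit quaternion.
0.7071 + 0.0956i + 0.5868j - 0.3828k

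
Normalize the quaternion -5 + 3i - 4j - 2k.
-0.6804 + 0.4082i - 0.5443j - 0.2722k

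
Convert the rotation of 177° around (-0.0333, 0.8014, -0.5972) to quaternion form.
0.0262 - 0.0333i + 0.8011j - 0.597k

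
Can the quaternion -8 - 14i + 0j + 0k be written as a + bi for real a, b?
Yes. The quaternion -8 - 14i has j- and k-coefficients y = z = 0, so it lies in the complex subalgebra spanned by 1 and i.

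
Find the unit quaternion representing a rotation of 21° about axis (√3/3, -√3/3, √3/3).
0.9833 + 0.1052i - 0.1052j + 0.1052k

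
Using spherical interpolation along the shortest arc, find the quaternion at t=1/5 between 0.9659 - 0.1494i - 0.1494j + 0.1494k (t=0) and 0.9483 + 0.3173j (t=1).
0.9836 - 0.1215i - 0.0552j + 0.1215k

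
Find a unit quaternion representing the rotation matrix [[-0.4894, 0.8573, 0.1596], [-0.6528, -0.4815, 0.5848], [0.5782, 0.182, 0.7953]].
-0.454 + 0.2218i + 0.2305j + 0.8316k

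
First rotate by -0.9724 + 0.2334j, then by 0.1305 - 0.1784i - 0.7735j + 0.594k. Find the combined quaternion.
0.0536 + 0.0348i + 0.7826j - 0.6192k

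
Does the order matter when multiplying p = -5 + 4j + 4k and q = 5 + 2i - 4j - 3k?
Yes: pq = 3 - 6i + 48j + 27k ≠ 3 - 14i + 32j + 43k = qp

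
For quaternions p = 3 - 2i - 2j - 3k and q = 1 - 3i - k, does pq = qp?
No: pq = -6 - 9i + 5j - 12k ≠ -6 - 13i - 9j = qp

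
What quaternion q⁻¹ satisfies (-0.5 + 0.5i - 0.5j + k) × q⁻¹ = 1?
-0.2857 - 0.2857i + 0.2857j - 0.5714k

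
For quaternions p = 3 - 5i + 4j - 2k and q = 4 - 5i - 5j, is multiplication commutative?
No: pq = 7 - 45i + 11j + 37k ≠ 7 - 25i - 9j - 53k = qp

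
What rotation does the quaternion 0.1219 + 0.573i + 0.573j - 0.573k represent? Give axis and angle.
axis = (√3/3, √3/3, -√3/3), θ = 166°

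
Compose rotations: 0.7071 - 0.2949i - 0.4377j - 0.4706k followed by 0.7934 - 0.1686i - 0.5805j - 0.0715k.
0.2236 - 0.1113i - 0.816j - 0.5213k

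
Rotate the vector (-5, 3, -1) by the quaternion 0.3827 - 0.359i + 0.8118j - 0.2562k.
(0.281, 5.869, 0.691)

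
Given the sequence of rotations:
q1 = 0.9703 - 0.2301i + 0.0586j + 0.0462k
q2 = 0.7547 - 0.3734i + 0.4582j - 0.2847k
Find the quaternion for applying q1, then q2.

q2 · q1 = 0.6327 - 0.4981i + 0.5716j - 0.1578k
0.6327 - 0.4981i + 0.5716j - 0.1578k


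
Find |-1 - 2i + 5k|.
√30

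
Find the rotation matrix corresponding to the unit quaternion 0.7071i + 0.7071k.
[[0, 0, 1], [0, -1, 0], [1, 0, 0]]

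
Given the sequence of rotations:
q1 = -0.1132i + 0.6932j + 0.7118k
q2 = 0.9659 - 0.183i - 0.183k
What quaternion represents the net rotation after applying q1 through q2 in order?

q2 · q1 = 0.1095 + 0.0175i + 0.8205j + 0.5607k
0.1095 + 0.0175i + 0.8205j + 0.5607k


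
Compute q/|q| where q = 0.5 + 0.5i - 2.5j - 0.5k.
0.189 + 0.189i - 0.9449j - 0.189k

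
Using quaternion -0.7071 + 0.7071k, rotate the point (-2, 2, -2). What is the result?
(2, 2, -2)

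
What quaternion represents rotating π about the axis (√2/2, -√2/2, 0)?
0.7071i - 0.7071j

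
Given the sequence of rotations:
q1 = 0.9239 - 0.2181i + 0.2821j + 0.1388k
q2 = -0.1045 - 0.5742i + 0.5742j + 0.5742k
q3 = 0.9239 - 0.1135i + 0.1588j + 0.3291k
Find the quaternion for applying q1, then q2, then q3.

q2 · q1 = -0.4635 - 0.59i + 0.4555j + 0.4792k
q3 · q2 · q1 = -0.7252 - 0.5663i + 0.2075j + 0.3322k
-0.7252 - 0.5663i + 0.2075j + 0.3322k


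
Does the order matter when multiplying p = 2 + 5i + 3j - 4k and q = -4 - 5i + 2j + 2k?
Yes: pq = 19 - 16i + 2j + 45k ≠ 19 - 44i - 18j - 5k = qp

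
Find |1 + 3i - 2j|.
√14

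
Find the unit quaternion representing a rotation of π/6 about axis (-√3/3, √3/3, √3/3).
0.9659 - 0.1494i + 0.1494j + 0.1494k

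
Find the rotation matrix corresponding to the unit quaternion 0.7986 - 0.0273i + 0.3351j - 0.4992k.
[[0.277, 0.779, 0.5625], [-0.8156, 0.5001, -0.291], [-0.508, -0.3782, 0.7739]]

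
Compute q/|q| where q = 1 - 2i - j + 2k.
0.3162 - 0.6325i - 0.3162j + 0.6325k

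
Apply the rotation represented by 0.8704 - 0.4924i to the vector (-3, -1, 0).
(-3, -0.515, 0.857)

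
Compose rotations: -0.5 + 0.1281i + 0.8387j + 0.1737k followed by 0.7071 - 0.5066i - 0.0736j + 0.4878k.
-0.3117 - 0.078i + 0.7803j - 0.5365k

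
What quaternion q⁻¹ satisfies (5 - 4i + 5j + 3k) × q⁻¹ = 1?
0.0667 + 0.0533i - 0.0667j - 0.04k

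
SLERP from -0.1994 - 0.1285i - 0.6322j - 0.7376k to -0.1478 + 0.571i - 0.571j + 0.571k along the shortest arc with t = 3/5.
0.0036 - 0.514i + 0.0906j - 0.853k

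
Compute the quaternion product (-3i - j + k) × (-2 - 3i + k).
-10 + 5i + 2j - 5k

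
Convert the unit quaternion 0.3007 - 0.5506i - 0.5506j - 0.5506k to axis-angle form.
axis = (-√3/3, -√3/3, -√3/3), θ = 145°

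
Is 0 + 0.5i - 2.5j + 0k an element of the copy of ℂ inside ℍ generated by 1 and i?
No. The quaternion 0.5i - 2.5j has j-coefficient y = -2.5 and k-coefficient z = 0, not both zero, so it does not lie in the complex subalgebra spanned by 1 and i.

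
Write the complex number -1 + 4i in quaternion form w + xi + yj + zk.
-1 + 4i + 0j + 0k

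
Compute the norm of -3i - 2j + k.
√14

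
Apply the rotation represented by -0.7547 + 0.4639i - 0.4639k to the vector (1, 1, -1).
(0.3, 0.139, -1.7)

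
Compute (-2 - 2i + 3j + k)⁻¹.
-0.1111 + 0.1111i - 0.1667j - 0.0556k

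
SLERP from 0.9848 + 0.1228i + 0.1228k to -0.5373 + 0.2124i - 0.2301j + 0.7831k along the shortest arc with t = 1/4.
0.9867 + 0.0362i + 0.0715j - 0.1412k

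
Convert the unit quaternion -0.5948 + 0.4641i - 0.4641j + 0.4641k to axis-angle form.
axis = (√3/3, -√3/3, √3/3), θ = 253°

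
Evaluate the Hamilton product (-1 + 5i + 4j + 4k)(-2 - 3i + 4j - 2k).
9 - 31i - 14j + 26k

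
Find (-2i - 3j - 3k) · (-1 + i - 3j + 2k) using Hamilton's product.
-1 - 13i + 4j + 12k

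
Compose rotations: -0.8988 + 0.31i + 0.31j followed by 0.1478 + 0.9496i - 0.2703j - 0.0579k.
-0.3434 - 0.7897i + 0.2708j + 0.4302k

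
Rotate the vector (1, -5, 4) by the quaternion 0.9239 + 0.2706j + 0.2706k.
(5.207, -3.182, 2.182)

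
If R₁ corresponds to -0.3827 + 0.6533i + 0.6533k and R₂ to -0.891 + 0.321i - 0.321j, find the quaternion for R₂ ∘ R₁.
0.1313 - 0.9146i - 0.0869j - 0.3724k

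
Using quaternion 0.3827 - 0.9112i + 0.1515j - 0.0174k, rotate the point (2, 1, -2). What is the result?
(1.349, -2.624, 0.542)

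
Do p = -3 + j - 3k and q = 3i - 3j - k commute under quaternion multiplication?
No: pq = -19i ≠ i + 18j + 6k = qp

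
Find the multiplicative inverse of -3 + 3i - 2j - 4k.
-0.0789 - 0.0789i + 0.0526j + 0.1053k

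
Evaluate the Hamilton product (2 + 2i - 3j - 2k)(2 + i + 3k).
8 - 3i - 14j + 5k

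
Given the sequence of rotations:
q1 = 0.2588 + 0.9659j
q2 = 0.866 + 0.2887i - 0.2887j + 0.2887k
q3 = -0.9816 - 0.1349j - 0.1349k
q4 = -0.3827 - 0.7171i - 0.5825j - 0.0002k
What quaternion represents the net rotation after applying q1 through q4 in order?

q2 · q1 = 0.503 - 0.2041i + 0.7618j + 0.3536k
q3 · q2 · q1 = -0.3433 + 0.2554i - 0.7881j - 0.4425k
q4 · q3 · q2 · q1 = -0.1446 + 0.406i + 0.1842j + 0.8833k
-0.1446 + 0.406i + 0.1842j + 0.8833k


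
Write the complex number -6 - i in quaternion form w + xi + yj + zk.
-6 - i + 0j + 0k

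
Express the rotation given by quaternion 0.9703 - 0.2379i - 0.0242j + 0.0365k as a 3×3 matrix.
[[0.9962, -0.0593, -0.0643], [0.0823, 0.8841, 0.4599], [0.0296, -0.4634, 0.8856]]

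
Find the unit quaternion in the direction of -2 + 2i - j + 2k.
-0.5547 + 0.5547i - 0.2774j + 0.5547k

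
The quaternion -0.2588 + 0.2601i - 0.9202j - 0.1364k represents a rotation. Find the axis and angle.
axis = (0.2693, -0.9527, -0.1412), θ = 7π/6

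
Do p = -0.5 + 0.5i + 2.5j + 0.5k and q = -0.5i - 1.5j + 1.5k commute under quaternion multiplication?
No: pq = 3.25 + 4.75i - 0.25j - 0.25k ≠ 3.25 - 4.25i + 1.75j - 1.25k = qp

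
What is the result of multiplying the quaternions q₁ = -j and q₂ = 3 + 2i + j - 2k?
1 + 2i - 3j + 2k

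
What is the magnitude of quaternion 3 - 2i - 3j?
√22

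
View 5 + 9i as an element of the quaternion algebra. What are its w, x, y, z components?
5 + 9i + 0j + 0k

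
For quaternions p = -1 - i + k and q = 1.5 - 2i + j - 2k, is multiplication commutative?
No: pq = -1.5 - 0.5i - 5j + 2.5k ≠ -1.5 + 1.5i + 3j + 4.5k = qp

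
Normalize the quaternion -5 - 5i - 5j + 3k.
-0.5455 - 0.5455i - 0.5455j + 0.3273k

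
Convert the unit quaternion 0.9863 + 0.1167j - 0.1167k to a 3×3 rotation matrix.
[[0.9455, 0.2302, 0.2302], [-0.2302, 0.9728, -0.0272], [-0.2302, -0.0272, 0.9728]]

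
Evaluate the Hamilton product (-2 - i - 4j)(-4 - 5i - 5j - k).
-17 + 18i + 25j - 13k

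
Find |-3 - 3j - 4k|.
√34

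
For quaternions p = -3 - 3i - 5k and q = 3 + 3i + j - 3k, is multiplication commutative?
No: pq = -15 - 13i - 27j - 9k ≠ -15 - 23i + 21j - 3k = qp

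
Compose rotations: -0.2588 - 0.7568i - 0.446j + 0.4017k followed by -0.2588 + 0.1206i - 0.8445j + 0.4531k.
-0.4004 + 0.0275i - 0.0574j - 0.9141k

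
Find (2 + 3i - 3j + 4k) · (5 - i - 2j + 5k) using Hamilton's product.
-13 + 6i - 38j + 21k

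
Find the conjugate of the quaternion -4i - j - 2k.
4i + j + 2k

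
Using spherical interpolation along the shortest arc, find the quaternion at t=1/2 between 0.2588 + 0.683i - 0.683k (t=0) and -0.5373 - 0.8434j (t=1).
0.5274 + 0.4525i + 0.5588j - 0.4525k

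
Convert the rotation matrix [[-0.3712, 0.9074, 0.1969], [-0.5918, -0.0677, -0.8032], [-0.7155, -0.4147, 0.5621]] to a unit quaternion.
0.5299 + 0.1833i + 0.4305j - 0.7073k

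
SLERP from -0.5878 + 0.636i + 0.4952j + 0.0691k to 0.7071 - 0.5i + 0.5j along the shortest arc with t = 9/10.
-0.7328 + 0.5449i - 0.4075j + 0.0084k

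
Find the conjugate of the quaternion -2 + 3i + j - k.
-2 - 3i - j + k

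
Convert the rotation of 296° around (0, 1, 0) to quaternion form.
-0.848 + 0.5299j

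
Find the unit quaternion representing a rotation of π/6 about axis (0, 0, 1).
0.9659 + 0.2588k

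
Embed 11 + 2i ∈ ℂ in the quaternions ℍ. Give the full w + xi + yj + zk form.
11 + 2i + 0j + 0k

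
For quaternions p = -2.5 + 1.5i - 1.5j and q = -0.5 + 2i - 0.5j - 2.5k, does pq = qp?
No: pq = -2.5 - 2i + 5.75j + 8.5k ≠ -2.5 - 9.5i - 1.75j + 4k = qp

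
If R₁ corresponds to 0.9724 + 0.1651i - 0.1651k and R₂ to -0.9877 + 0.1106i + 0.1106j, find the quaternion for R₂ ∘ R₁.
-0.9787 - 0.0738i + 0.1258j + 0.1448k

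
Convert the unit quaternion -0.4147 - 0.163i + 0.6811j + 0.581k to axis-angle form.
axis = (-0.1791, 0.7485, 0.6385), θ = 229°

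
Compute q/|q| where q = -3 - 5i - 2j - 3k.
-0.4376 - 0.7293i - 0.2917j - 0.4376k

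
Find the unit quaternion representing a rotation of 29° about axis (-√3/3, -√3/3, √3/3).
0.9681 - 0.1446i - 0.1446j + 0.1446k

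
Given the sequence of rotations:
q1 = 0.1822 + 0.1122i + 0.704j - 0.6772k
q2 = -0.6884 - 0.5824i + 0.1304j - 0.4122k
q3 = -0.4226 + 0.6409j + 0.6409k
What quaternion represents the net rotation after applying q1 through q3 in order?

q2 · q1 = -0.431 + 0.0185i - 0.9015j - 0.0336k
q3 · q2 · q1 = 0.7814 + 0.5484i + 0.1166j - 0.2739k
0.7814 + 0.5484i + 0.1166j - 0.2739k


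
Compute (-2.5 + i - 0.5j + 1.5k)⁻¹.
-0.2564 - 0.1026i + 0.0513j - 0.1538k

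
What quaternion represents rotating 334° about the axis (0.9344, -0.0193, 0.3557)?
-0.9744 + 0.2102i - 0.0043j + 0.08k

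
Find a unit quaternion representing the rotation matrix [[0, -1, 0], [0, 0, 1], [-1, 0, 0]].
0.5 - 0.5i + 0.5j + 0.5k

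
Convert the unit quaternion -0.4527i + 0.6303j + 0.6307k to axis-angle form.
axis = (-0.4527, 0.6303, 0.6307), θ = π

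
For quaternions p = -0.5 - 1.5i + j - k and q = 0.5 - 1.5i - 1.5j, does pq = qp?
No: pq = -1 - 1.5i + 2.75j + 3.25k ≠ -1 + 1.5i - 0.25j - 4.25k = qp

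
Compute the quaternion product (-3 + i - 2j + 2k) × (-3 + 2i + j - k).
11 - 9i + 8j + 2k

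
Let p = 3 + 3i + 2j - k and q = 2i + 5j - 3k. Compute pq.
-19 + 5i + 22j + 2k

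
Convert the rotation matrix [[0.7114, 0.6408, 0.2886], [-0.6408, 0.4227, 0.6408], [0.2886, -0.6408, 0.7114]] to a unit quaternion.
0.8434 - 0.3799i - 0.3799k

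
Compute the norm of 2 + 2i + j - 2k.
√13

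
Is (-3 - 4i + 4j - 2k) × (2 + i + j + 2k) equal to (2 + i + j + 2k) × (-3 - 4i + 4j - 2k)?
No: pq = -2 - i + 11j - 18k ≠ -2 - 21i - j - 2k = qp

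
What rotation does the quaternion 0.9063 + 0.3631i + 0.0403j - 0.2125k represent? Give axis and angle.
axis = (0.8591, 0.0954, -0.5028), θ = 50°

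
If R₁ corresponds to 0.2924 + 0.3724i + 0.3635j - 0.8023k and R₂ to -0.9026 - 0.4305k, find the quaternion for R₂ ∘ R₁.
-0.6093 - 0.1796i - 0.4884j + 0.5983k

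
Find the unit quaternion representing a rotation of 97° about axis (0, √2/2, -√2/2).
0.6626 + 0.5296j - 0.5296k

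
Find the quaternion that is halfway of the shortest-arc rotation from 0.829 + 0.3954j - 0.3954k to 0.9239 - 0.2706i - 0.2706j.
0.9623 - 0.1486i + 0.0685j - 0.2171k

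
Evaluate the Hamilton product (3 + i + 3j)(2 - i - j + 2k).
10 + 5i + j + 8k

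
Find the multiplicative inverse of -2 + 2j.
-0.25 - 0.25j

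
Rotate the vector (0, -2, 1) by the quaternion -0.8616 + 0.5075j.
(-0.875, -2, 0.485)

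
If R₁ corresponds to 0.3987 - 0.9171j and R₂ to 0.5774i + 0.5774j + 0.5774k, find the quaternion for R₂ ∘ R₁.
0.5295 + 0.7597i + 0.2302j - 0.2993k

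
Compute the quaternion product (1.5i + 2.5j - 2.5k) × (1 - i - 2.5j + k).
10.25 - 2.25i + 3.5j - 3.75k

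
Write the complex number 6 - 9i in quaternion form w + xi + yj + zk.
6 - 9i + 0j + 0k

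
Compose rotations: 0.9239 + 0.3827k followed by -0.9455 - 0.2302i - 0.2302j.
-0.8735 - 0.3008i - 0.1246j - 0.3618k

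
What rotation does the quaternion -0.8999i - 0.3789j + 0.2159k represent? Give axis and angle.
axis = (-0.8999, -0.3789, 0.2159), θ = π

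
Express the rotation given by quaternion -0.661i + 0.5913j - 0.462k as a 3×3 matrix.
[[-0.1262, -0.7817, 0.6108], [-0.7817, -0.3007, -0.5464], [0.6108, -0.5464, -0.5731]]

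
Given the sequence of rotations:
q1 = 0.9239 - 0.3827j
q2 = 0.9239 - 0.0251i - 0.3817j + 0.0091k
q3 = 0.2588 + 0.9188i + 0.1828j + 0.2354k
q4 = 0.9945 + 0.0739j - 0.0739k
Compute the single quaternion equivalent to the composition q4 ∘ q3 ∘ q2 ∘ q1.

q2 · q1 = 0.7075 - 0.0197i - 0.7062j + 0.018k
q3 · q2 · q1 = 0.3261 + 0.8145i - 0.0746j - 0.4741k
q4 · q3 · q2 · q1 = 0.2948 + 0.7695i - 0.1103j - 0.5558k
0.2948 + 0.7695i - 0.1103j - 0.5558k


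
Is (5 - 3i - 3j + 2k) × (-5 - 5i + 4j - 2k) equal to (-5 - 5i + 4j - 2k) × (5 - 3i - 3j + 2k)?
No: pq = -24 - 12i + 19j - 47k ≠ -24 - 8i + 51j + 7k = qp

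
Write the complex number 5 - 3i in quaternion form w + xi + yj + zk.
5 - 3i + 0j + 0k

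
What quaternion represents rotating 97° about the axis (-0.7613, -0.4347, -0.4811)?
0.6626 - 0.5702i - 0.3256j - 0.3603k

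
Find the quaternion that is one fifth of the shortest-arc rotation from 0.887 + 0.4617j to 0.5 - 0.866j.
0.9848 + 0.1736j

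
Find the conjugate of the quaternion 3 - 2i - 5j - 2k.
3 + 2i + 5j + 2k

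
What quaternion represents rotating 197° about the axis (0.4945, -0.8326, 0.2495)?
-0.1478 + 0.4891i - 0.8235j + 0.2468k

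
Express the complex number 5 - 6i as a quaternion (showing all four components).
5 - 6i + 0j + 0k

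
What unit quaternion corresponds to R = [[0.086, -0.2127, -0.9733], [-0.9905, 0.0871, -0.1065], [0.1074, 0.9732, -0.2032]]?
-0.4924 - 0.5482i + 0.5487j + 0.3949k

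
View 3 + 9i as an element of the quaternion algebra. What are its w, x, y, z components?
3 + 9i + 0j + 0k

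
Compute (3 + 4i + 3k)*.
3 - 4i - 3k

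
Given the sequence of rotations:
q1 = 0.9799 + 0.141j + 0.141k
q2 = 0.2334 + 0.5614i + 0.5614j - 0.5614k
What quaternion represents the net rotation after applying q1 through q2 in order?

q2 · q1 = 0.2287 + 0.7084i + 0.5039j - 0.438k
0.2287 + 0.7084i + 0.5039j - 0.438k


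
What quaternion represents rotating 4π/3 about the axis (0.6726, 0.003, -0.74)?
-0.5 + 0.5825i + 0.0026j - 0.6409k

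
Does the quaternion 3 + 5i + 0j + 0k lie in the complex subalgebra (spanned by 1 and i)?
Yes. The quaternion 3 + 5i has j- and k-coefficients y = z = 0, so it lies in the complex subalgebra spanned by 1 and i.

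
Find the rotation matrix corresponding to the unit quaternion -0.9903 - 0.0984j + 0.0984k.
[[0.9613, 0.1949, 0.1949], [-0.1949, 0.9806, -0.0194], [-0.1949, -0.0194, 0.9806]]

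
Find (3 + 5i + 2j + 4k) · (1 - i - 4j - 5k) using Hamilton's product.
36 + 8i + 11j - 29k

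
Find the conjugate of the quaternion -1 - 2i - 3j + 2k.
-1 + 2i + 3j - 2k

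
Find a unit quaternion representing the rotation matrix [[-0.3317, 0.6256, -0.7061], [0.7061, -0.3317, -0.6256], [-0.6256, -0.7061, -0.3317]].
0.0349 - 0.577i - 0.577j + 0.577k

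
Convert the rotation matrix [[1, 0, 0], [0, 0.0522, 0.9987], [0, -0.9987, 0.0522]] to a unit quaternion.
0.7253 - 0.6884i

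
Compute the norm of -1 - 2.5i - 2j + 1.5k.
3.674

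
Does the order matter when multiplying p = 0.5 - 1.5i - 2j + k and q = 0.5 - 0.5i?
Yes: pq = -0.5 - i - 1.5j - 0.5k ≠ -0.5 - i - 0.5j + 1.5k = qp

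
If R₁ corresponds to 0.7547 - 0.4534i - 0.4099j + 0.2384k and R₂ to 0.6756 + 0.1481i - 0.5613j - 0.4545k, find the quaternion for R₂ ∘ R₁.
0.4553 - 0.5147i - 0.5298j - 0.4971k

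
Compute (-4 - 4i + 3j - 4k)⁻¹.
-0.0702 + 0.0702i - 0.0526j + 0.0702k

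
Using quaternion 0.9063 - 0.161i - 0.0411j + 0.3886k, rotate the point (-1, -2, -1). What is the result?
(0.887, -2.27, -0.247)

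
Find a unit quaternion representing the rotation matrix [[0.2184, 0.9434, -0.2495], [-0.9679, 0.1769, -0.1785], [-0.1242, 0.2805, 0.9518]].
0.766 + 0.1498i - 0.0409j - 0.6238k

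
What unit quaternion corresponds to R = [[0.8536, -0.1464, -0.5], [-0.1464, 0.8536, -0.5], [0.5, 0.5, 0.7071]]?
0.9239 + 0.2706i - 0.2706j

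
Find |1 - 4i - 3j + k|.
√27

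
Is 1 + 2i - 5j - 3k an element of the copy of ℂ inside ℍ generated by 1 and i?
No. The quaternion 1 + 2i - 5j - 3k has j-coefficient y = -5 and k-coefficient z = -3, not both zero, so it does not lie in the complex subalgebra spanned by 1 and i.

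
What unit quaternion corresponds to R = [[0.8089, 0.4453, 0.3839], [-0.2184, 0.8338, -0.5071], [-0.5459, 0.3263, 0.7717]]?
0.9239 + 0.2255i + 0.2516j - 0.1796k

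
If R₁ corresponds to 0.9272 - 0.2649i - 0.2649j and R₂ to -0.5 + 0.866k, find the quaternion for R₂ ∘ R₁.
-0.4636 + 0.3619i - 0.097j + 0.803k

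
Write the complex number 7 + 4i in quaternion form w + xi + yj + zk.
7 + 4i + 0j + 0k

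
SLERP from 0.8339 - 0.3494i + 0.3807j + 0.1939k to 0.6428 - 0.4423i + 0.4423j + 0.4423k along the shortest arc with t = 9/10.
0.6655 - 0.4351i + 0.4383j + 0.4192k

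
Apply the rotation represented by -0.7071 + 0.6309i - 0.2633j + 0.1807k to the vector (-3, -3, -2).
(-3.359, -0.247, 3.265)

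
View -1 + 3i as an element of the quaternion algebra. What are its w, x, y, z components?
-1 + 3i + 0j + 0k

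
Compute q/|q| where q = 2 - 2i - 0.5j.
0.6963 - 0.6963i - 0.1741j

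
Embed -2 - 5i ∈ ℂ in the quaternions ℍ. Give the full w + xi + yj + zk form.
-2 - 5i + 0j + 0k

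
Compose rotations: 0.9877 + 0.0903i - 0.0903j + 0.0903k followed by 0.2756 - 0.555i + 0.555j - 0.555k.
0.4226 - 0.5233i + 0.5233j - 0.5233k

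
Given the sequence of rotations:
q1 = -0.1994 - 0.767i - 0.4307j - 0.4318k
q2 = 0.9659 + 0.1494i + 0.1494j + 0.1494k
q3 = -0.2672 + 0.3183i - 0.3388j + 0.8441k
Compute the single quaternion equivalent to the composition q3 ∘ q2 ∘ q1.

q2 · q1 = 0.0508 - 0.7708i - 0.4959j - 0.3966k
q3 · q2 · q1 = 0.3985 + 0.7751i - 0.4091j - 0.2701k
0.3985 + 0.7751i - 0.4091j - 0.2701k


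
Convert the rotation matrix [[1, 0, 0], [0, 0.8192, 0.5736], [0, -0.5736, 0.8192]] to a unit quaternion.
0.9537 - 0.3007i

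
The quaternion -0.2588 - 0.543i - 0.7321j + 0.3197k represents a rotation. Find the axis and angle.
axis = (-0.5622, -0.7579, 0.331), θ = 7π/6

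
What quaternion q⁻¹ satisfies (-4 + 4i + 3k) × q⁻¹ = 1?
-0.0976 - 0.0976i - 0.0732k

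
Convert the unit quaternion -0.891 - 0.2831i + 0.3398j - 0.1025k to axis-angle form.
axis = (-0.6236, 0.7485, -0.2258), θ = 306°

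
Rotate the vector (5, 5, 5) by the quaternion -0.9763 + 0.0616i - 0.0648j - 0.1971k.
(3.117, 7.187, 3.692)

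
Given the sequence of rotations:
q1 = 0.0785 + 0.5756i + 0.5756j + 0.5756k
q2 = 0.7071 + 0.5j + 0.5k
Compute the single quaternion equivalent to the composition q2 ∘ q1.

q2 · q1 = -0.5201 + 0.407i + 0.7341j + 0.1585k
-0.5201 + 0.407i + 0.7341j + 0.1585k


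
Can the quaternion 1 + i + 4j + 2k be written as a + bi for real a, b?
No. The quaternion 1 + i + 4j + 2k has j-coefficient y = 4 and k-coefficient z = 2, not both zero, so it does not lie in the complex subalgebra spanned by 1 and i.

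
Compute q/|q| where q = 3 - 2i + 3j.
0.6396 - 0.4264i + 0.6396j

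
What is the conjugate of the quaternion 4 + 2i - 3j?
4 - 2i + 3j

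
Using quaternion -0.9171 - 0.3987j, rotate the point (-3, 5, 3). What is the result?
(0.148, 5, 4.24)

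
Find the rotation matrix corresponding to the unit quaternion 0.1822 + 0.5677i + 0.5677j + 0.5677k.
[[-0.2891, 0.4377, 0.8514], [0.8514, -0.2891, 0.4377], [0.4377, 0.8514, -0.2891]]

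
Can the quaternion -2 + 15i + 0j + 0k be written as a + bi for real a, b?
Yes. The quaternion -2 + 15i has j- and k-coefficients y = z = 0, so it lies in the complex subalgebra spanned by 1 and i.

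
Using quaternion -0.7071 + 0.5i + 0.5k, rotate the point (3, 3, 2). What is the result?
(4.621, -0.707, 0.379)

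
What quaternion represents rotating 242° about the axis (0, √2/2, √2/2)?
-0.515 + 0.6061j + 0.6061k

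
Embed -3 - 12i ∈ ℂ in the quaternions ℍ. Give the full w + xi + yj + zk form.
-3 - 12i + 0j + 0k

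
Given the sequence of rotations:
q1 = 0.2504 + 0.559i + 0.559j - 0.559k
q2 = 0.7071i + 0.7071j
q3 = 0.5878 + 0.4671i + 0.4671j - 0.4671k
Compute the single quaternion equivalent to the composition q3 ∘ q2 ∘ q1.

q2 · q1 = -0.7905 - 0.2182i + 0.5723j
q3 · q2 · q1 = -0.6301 - 0.2302i + 0.0691j + 0.7385k
-0.6301 - 0.2302i + 0.0691j + 0.7385k


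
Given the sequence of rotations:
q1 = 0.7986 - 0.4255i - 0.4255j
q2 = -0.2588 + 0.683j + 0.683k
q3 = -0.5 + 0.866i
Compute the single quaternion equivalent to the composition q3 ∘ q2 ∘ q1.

q2 · q1 = 0.0839 + 0.4007i + 0.3649j + 0.8361k
q3 · q2 · q1 = -0.389 - 0.1277i - 0.9065j - 0.102k
-0.389 - 0.1277i - 0.9065j - 0.102k


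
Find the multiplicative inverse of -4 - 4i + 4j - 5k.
-0.0548 + 0.0548i - 0.0548j + 0.0685k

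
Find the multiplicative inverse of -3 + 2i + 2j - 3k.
-0.1154 - 0.0769i - 0.0769j + 0.1154k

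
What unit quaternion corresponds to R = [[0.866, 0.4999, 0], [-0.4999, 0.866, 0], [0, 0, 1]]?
0.9659 - 0.2588k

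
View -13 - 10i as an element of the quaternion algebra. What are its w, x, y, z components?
-13 - 10i + 0j + 0k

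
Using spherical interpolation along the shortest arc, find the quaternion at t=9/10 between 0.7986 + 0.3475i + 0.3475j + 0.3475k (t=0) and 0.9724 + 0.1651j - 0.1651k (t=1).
0.9748 + 0.0376i + 0.1884j - 0.1133k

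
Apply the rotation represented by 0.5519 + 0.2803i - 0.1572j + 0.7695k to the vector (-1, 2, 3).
(-0.868, -3.098, 1.91)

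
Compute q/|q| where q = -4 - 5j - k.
-0.6172 - 0.7715j - 0.1543k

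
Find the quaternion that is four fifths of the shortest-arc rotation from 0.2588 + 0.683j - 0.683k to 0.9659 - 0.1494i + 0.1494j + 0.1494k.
0.9372 - 0.1342i + 0.318j - 0.0496k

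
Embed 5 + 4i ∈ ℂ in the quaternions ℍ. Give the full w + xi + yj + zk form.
5 + 4i + 0j + 0k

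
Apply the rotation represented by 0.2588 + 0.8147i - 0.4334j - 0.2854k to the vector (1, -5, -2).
(4.632, 1.947, -2.18)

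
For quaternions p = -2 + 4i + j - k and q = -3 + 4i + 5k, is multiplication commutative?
No: pq = -5 - 15i - 27j - 11k ≠ -5 - 25i + 21j - 3k = qp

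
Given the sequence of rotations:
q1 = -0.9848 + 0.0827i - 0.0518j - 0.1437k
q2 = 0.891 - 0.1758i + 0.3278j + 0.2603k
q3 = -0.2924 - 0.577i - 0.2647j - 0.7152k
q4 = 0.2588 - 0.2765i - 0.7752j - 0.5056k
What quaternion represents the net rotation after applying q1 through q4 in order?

q2 · q1 = -0.8085 + 0.2132i - 0.3727j - 0.4024k
q3 · q2 · q1 = -0.027 + 0.2441i - 0.0617j + 0.9674k
q4 · q3 · q2 · q1 = 0.5018 - 0.7105i + 0.149j + 0.4703k
0.5018 - 0.7105i + 0.149j + 0.4703k


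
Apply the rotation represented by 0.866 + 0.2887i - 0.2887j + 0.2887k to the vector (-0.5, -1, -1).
(0.667, -0.167, -1.333)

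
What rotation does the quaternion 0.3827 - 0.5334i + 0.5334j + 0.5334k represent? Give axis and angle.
axis = (-√3/3, √3/3, √3/3), θ = 3π/4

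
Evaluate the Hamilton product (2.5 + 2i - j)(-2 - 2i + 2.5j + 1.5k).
1.5 - 10.5i + 5.25j + 6.75k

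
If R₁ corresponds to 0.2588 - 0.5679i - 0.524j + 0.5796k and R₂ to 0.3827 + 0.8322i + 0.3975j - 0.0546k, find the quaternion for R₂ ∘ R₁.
0.8116 + 0.1998i - 0.549j - 0.0027k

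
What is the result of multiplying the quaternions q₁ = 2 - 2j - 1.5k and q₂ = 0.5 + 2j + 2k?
8 - i + 3j + 3.25k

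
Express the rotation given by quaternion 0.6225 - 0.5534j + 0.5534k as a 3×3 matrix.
[[-0.225, -0.689, -0.689], [0.689, 0.3875, -0.6125], [0.689, -0.6125, 0.3875]]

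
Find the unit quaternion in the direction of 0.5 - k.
0.4472 - 0.8944k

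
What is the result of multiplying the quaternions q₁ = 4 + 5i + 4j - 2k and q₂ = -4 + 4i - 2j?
-28 - 8i - 32j - 18k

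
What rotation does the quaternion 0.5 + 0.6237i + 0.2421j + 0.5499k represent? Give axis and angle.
axis = (0.7202, 0.2796, 0.635), θ = 2π/3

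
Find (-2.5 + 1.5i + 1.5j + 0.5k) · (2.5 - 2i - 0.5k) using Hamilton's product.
-3 + 8i + 3.5j + 5.5k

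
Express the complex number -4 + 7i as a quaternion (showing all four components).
-4 + 7i + 0j + 0k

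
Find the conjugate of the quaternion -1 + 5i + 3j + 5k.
-1 - 5i - 3j - 5k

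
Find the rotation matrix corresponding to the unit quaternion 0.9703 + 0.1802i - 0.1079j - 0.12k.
[[0.9479, 0.194, -0.2526], [-0.2718, 0.9063, -0.3238], [0.1661, 0.3756, 0.9118]]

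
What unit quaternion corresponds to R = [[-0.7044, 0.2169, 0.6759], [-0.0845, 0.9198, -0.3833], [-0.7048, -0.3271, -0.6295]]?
0.3827 + 0.0367i + 0.9019j - 0.1969k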